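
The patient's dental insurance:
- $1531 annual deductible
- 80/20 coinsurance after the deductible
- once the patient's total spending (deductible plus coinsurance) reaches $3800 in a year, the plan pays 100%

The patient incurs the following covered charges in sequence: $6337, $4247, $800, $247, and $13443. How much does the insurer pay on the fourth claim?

$197.60

Bill 1, $6337: $1531 finishes the deductible; $4806 goes to coinsurance; 20% of $4806 = $961.20. Patient pays $2492.20; OOP now $2492.20. Plan pays $6337 − $2492.20 = $3844.80.
Bill 2, $4247: 20% coinsurance on $4247 = $849.40. Patient owes $849.40 (running OOP $3341.60). Plan pays $4247 − $849.40 = $3397.60.
Bill 3, $800: deductible already satisfied, so patient's share is 20% × $800 = $160. Cost to patient: $160. OOP to date $3501.60. Insurer: $800 − $160 = $640.
Bill 4, $247: 20% coinsurance on $247 = $49.40. Cost to patient: $49.40. OOP to date $3551. Insurer: $247 − $49.40 = $197.60.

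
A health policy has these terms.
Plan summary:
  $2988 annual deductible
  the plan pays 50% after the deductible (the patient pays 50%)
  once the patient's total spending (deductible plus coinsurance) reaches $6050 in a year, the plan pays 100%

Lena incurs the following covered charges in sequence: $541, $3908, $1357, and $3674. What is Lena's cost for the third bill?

Claim 1 — $541: fully absorbed by the deductible. Patient pays $541; OOP now $541.
Claim 2 — $3908: $2447 to deductible, leaving $1461; 50% of $1461 = $730.50. Patient owes $3177.50 (running OOP $3718.50).
Claim 3 — $1357: deductible met; 50% of $1357 = $678.50. Patient owes $678.50 (running OOP $4397).

$678.50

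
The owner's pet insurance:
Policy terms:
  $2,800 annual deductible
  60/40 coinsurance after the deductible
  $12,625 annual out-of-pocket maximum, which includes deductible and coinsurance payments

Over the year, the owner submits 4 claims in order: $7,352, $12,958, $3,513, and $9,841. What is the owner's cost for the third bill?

$1,405.20

Bill 1, $7,352: $2,800 to deductible, leaving $4,552; coinsurance $4,552 × 40% = $1,820.80. Owner pays $4,620.80; OOP now $4,620.80.
Bill 2, $12,958: deductible met; 40% of $12,958 = $5,183.20. Owner owes $5,183.20 (running OOP $9,804).
Bill 3, $3,513: deductible already satisfied, so owner's share is 40% × $3,513 = $1,405.20. Cost to owner: $1,405.20. OOP to date $11,209.20.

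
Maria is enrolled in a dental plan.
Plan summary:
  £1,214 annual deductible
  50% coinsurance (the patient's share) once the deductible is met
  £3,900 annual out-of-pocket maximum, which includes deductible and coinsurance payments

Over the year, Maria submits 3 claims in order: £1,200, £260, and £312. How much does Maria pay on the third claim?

£156

Claim 1 — £1,200: fully absorbed by the deductible. Cost to patient: £1,200. OOP to date £1,200.
Claim 2 — £260: £14 to deductible, leaving £246; patient's 50% is £123. Cost to patient: £137. OOP to date £1,337.
Claim 3 — £312: deductible already satisfied, so patient's share is 50% × £312 = £156. Patient owes £156 (running OOP £1,493).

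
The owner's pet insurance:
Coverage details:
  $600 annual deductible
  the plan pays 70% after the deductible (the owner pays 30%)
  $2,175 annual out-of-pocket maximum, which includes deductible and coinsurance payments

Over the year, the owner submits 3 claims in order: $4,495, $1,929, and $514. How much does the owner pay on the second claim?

$406.50

Claim 1 — $4,495: deductible takes $600, $3,895 remains; 30% of $3,895 = $1,168.50. Owner pays $1,768.50; OOP now $1,768.50.
Claim 2 — $1,929: deductible already satisfied, so owner's share is 30% × $1,929 = $578.70. That would push OOP to $2,347.20, over the $2,175 cap, so owner pays $2,175 − $1,768.50 = $406.50.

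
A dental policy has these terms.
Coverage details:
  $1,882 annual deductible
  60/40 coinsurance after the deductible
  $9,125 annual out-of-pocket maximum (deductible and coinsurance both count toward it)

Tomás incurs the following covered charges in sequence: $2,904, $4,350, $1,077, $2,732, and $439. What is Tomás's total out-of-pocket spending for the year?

#1 ($2,904): deductible takes $1,882, $1,022 remains; patient's 40% is $408.80. Cost to patient: $2,290.80. OOP to date $2,290.80.
#2 ($4,350): deductible met; 40% of $4,350 = $1,740. Patient owes $1,740 (running OOP $4,030.80).
#3 ($1,077): 40% coinsurance on $1,077 = $430.80. Patient pays $430.80; OOP now $4,461.60.
#4 ($2,732): deductible already satisfied, so patient's share is 40% × $2,732 = $1,092.80. Patient owes $1,092.80 (running OOP $5,554.40).
#5 ($439): deductible already satisfied, so patient's share is 40% × $439 = $175.60. Cost to patient: $175.60. OOP to date $5,730.
Total paid by the patient: $2,290.80 + $1,740 + $430.80 + $1,092.80 + $175.60 = $5,730.

$5,730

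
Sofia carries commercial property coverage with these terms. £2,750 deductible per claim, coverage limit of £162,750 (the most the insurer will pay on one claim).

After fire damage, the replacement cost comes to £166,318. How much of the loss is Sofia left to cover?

After the deductible, £166,318 − £2,750 = £163,568 remains.
The £162,750 per-incident cap binds; insurer pays £162,750.
Out of pocket: £166,318 − £162,750 = £3,568.

£3,568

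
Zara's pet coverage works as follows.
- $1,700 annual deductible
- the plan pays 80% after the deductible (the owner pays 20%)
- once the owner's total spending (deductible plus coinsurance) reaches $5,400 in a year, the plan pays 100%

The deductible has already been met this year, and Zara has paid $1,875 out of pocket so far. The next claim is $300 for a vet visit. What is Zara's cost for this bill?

$60

With the deductible met, the entire $300 is subject to coinsurance.
20% of $300 = $60 falls to the owner.
Total out-of-pocket so far would be $1,875 + $60 = $1,935, below the $5,400 cap — no reduction.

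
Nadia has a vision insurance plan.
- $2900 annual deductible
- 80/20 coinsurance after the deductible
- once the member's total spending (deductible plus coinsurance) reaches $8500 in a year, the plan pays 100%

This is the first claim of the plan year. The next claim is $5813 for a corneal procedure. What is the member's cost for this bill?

$3482.60

The full $2900 deductible is still open; $2900 of this bill applies to it.
After the $2900 deductible portion, $5813 − $2900 = $2913 is subject to coinsurance.
Coinsurance: $2913 × 20% = $582.60.
So the member owes $2900 + $582.60 = $3482.60 before any cap.
Total out-of-pocket so far would be $0 + $3482.60 = $3482.60, below the $8500 cap — no reduction.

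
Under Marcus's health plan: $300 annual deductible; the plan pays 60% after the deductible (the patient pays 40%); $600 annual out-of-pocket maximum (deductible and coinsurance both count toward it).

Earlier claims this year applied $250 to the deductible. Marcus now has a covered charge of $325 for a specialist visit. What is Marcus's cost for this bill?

$160

Deductible still to meet: $300 − $250 = $50.
The remaining $275 (= $325 − $50) moves to coinsurance.
40% of $275 = $110 falls to the patient.
So the patient owes $50 + $110 = $160 before any cap.
Year-to-date out-of-pocket becomes $250 + $160 = $410, still under the $600 maximum, so no cap applies.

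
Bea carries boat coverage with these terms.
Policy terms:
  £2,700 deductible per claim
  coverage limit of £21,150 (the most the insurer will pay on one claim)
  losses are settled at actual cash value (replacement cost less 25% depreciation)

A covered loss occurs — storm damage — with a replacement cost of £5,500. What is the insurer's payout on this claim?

At 25% depreciation, ACV = £5,500 − £1,375 = £4,125.
Less the £2,700 deductible: £4,125 − £2,700 = £1,425.
That's under the £21,150 cap, so the insurer reimburses the full £1,425.

£1,425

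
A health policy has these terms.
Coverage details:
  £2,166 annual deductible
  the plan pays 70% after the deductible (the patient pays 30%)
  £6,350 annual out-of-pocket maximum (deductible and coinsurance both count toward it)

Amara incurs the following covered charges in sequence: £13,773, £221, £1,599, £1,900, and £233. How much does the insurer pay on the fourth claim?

£1,744.10

Claim 1 (£13,773): £2,166 to deductible, leaving £11,607; patient's 30% is £3,482.10. Patient pays £5,648.10; OOP now £5,648.10. Plan pays £13,773 − £5,648.10 = £8,124.90.
Claim 2 (£221): deductible already satisfied, so patient's share is 30% × £221 = £66.30. Cost to patient: £66.30. OOP to date £5,714.40. Plan pays £221 − £66.30 = £154.70.
Claim 3 (£1,599): 30% coinsurance on £1,599 = £479.70. Patient pays £479.70; OOP now £6,194.10. Plan pays £1,599 − £479.70 = £1,119.30.
Claim 4 (£1,900): 30% coinsurance on £1,900 = £570. That would push OOP to £6,764.10, over the £6,350 cap, so patient pays £6,350 − £6,194.10 = £155.90. Plan pays £1,900 − £155.90 = £1,744.10.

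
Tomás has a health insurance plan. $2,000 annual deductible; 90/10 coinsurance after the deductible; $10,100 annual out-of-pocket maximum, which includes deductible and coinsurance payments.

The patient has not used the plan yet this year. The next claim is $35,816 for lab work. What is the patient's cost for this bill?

Nothing has been paid toward the $2,000 deductible, so the first $2,000 of this charge is applied there.
The remaining $33,816 (= $35,816 − $2,000) moves to coinsurance.
Patient's 10% share of $33,816 is $3,381.60.
That puts the patient's cost at $2,000 + $3,381.60 = $5,381.60 before any cap.
Cumulative spending $0 + $5,381.60 = $5,381.60 stays under the $10,100 maximum.

$5,381.60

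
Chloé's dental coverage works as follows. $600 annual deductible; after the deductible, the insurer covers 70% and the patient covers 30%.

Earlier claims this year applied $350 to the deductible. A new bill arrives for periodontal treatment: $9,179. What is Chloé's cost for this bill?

$350 of the $600 deductible is already met, leaving $250.
That leaves $9,179 − $250 = $8,929 for coinsurance.
30% of $8,929 = $2,678.70 falls to the patient.
Patient responsibility: $250 + $2,678.70 = $2,928.70.

$2,928.70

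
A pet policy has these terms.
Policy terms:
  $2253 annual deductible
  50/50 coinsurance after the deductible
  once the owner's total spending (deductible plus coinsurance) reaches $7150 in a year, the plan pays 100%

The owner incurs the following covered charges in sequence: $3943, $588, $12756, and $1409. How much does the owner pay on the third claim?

Claim 1 ($3943): $2253 to deductible, leaving $1690; 50% of $1690 = $845. Owner owes $3098 (running OOP $3098).
Claim 2 ($588): deductible met; 50% of $588 = $294. Cost to owner: $294. OOP to date $3392.
Claim 3 ($12756): deductible met; 50% of $12756 = $6378. Adding that to $3392 gives $9770, past the $7150 cap; owner pays only $7150 − $3392 = $3758.

$3758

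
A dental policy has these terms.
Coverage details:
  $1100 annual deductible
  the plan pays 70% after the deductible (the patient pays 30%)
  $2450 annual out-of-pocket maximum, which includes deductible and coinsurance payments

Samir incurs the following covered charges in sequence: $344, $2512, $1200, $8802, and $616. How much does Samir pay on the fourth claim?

Claim 1 — $344: all of it applies to the deductible. Cost to patient: $344. OOP to date $344.
Claim 2 — $2512: $756 finishes the deductible; $1756 goes to coinsurance; coinsurance $1756 × 30% = $526.80. Patient owes $1282.80 (running OOP $1626.80).
Claim 3 — $1200: 30% coinsurance on $1200 = $360. Patient owes $360 (running OOP $1986.80).
Claim 4 — $8802: deductible already satisfied, so patient's share is 30% × $8802 = $2640.60. That would push OOP to $4627.40, over the $2450 cap, so patient pays $2450 − $1986.80 = $463.20.

$463.20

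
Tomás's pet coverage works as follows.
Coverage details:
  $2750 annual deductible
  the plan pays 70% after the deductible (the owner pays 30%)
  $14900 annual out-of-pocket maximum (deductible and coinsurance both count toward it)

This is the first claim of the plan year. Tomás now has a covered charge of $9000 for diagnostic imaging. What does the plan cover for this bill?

The full $2750 deductible is still open; $2750 of this bill applies to it.
After the $2750 deductible portion, $9000 − $2750 = $6250 is subject to coinsurance.
Coinsurance: $6250 × 30% = $1875.
So the owner owes $2750 + $1875 = $4625 before any cap.
Cumulative spending $0 + $4625 = $4625 stays under the $14900 maximum.
The insurer covers the remainder: $9000 − $4625 = $4375.

$4375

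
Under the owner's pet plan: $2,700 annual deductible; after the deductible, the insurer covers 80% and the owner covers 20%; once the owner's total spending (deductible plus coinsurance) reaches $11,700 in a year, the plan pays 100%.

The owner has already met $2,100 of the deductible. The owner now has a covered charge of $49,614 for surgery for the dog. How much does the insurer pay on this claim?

Remaining deductible: $2,700 − $2,100 = $600.
The remaining $49,014 (= $49,614 − $600) moves to coinsurance.
Coinsurance: $49,014 × 20% = $9,802.80.
So the owner owes $600 + $9,802.80 = $10,402.80 before any cap.
Adding $10,402.80 to the $2,100 already spent would give $12,502.80, which exceeds the $11,700 cap; the owner pays just $11,700 − $2,100 = $9,600.
The plan picks up $49,614 − $9,600 = $40,014.

$40,014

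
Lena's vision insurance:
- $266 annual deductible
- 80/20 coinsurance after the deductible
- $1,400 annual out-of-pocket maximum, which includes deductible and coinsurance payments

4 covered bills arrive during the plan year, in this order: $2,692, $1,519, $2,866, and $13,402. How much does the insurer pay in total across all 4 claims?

Bill 1, $2,692: deductible takes $266, $2,426 remains; 20% of $2,426 = $485.20. Member pays $751.20; OOP now $751.20. Insurer: $2,692 − $751.20 = $1,940.80.
Bill 2, $1,519: 20% coinsurance on $1,519 = $303.80. Member owes $303.80 (running OOP $1,055). Insurer: $1,519 − $303.80 = $1,215.20.
Bill 3, $2,866: 20% coinsurance on $2,866 = $573.20. That would push OOP to $1,628.20, over the $1,400 cap, so member pays $1,400 − $1,055 = $345. Plan pays $2,866 − $345 = $2,521.
Bill 4, $13,402: 20% coinsurance on $13,402 = $2,680.40. Adding that to $1,400 gives $4,080.40, past the $1,400 cap; member pays only $1,400 − $1,400 = $0. Insurer: $13,402 − $0 = $13,402.
Insurer total = bills − member's total = $20,479 − $1,400 = $19,079.

$19,079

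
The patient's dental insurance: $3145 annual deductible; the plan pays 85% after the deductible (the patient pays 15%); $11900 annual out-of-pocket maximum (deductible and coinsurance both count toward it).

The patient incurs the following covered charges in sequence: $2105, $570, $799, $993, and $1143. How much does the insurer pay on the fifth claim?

$971.55

Claim 1 ($2105): fully absorbed by the deductible. Patient owes $2105 (running OOP $2105). Plan pays $2105 − $2105 = $0.
Claim 2 ($570): entire amount goes to the deductible. Cost to patient: $570. OOP to date $2675. Plan pays $570 − $570 = $0.
Claim 3 ($799): deductible takes $470, $329 remains; coinsurance $329 × 15% = $49.35. Cost to patient: $519.35. OOP to date $3194.35. Plan pays $799 − $519.35 = $279.65.
Claim 4 ($993): deductible already satisfied, so patient's share is 15% × $993 = $148.95. Cost to patient: $148.95. OOP to date $3343.30. Plan pays $993 − $148.95 = $844.05.
Claim 5 ($1143): deductible met; 15% of $1143 = $171.45. Patient pays $171.45; OOP now $3514.75. Plan pays $1143 − $171.45 = $971.55.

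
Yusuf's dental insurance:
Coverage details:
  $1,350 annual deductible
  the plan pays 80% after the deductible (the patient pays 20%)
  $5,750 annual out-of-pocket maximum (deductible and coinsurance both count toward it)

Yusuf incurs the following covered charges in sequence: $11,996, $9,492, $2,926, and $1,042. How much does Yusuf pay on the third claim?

Claim 1 — $11,996: $1,350 finishes the deductible; $10,646 goes to coinsurance; 20% of $10,646 = $2,129.20. Patient pays $3,479.20; OOP now $3,479.20.
Claim 2 — $9,492: 20% coinsurance on $9,492 = $1,898.40. Patient owes $1,898.40 (running OOP $5,377.60).
Claim 3 — $2,926: deductible met; 20% of $2,926 = $585.20. OOP would hit $5,962.80 > $5,750, so the cap limits the patient to $5,750 − $5,377.60 = $372.40.

$372.40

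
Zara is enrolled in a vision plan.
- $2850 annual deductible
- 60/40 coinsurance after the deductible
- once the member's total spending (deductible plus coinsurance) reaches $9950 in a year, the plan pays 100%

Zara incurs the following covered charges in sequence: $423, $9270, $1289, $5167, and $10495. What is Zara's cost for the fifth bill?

Claim 1 ($423): all of it applies to the deductible. Cost to member: $423. OOP to date $423.
Claim 2 ($9270): $2427 to deductible, leaving $6843; member's 40% is $2737.20. Member pays $5164.20; OOP now $5587.20.
Claim 3 ($1289): deductible met; 40% of $1289 = $515.60. Cost to member: $515.60. OOP to date $6102.80.
Claim 4 ($5167): 40% coinsurance on $5167 = $2066.80. Member owes $2066.80 (running OOP $8169.60).
Claim 5 ($10495): deductible met; 40% of $10495 = $4198. Adding that to $8169.60 gives $12367.60, past the $9950 cap; member pays only $9950 − $8169.60 = $1780.40.

$1780.40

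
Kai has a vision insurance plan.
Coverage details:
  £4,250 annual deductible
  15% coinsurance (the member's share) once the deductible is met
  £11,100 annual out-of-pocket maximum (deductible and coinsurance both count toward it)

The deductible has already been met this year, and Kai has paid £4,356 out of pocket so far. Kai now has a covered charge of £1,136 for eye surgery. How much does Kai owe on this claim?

With the deductible met, the entire £1,136 is subject to coinsurance.
Member's 15% share of £1,136 is £170.40.
Cumulative spending £4,356 + £170.40 = £4,526.40 stays under the £11,100 maximum.

£170.40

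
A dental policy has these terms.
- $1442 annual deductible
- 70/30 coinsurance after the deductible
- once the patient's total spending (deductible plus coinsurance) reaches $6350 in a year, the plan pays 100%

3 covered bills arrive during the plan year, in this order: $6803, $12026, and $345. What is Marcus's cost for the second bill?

$3299.70

Bill 1, $6803: $1442 to deductible, leaving $5361; 30% of $5361 = $1608.30. Patient owes $3050.30 (running OOP $3050.30).
Bill 2, $12026: deductible already satisfied, so patient's share is 30% × $12026 = $3607.80. Adding that to $3050.30 gives $6658.10, past the $6350 cap; patient pays only $6350 − $3050.30 = $3299.70.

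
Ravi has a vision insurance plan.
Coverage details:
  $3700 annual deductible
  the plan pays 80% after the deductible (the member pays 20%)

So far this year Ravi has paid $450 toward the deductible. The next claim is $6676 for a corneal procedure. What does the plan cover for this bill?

$450 of the $3700 deductible is already met, leaving $3250.
After the $3250 deductible portion, $6676 − $3250 = $3426 is subject to coinsurance.
Coinsurance: $3426 × 20% = $685.20.
So the member owes $3250 + $685.20 = $3935.20.
The insurer covers the remainder: $6676 − $3935.20 = $2740.80.

$2740.80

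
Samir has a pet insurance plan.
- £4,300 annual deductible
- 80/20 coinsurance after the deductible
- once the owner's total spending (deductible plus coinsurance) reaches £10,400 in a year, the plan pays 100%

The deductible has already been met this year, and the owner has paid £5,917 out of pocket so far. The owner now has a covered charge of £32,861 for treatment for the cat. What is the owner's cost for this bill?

With the deductible met, the entire £32,861 is subject to coinsurance.
20% of £32,861 = £6,572.20 falls to the owner.
Adding £6,572.20 to the £5,917 already spent would give £12,489.20, which exceeds the £10,400 cap; the owner pays just £10,400 − £5,917 = £4,483.

£4,483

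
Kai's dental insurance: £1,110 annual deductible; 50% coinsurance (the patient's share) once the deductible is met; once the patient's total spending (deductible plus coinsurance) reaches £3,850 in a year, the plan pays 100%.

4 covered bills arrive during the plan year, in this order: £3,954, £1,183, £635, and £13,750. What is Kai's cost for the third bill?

£317.50

Bill 1, £3,954: £1,110 finishes the deductible; £2,844 goes to coinsurance; 50% of £2,844 = £1,422. Patient pays £2,532; OOP now £2,532.
Bill 2, £1,183: deductible already satisfied, so patient's share is 50% × £1,183 = £591.50. Patient pays £591.50; OOP now £3,123.50.
Bill 3, £635: deductible met; 50% of £635 = £317.50. Cost to patient: £317.50. OOP to date £3,441.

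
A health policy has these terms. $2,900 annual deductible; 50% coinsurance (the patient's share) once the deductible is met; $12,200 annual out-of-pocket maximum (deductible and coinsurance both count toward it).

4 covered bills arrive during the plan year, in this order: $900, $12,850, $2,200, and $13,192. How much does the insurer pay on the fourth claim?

$10,417

#1 ($900): entire amount goes to the deductible. Patient owes $900 (running OOP $900). Plan pays $900 − $900 = $0.
#2 ($12,850): $2,000 to deductible, leaving $10,850; coinsurance $10,850 × 50% = $5,425. Cost to patient: $7,425. OOP to date $8,325. Insurer: $12,850 − $7,425 = $5,425.
#3 ($2,200): deductible already satisfied, so patient's share is 50% × $2,200 = $1,100. Patient pays $1,100; OOP now $9,425. Plan pays $2,200 − $1,100 = $1,100.
#4 ($13,192): 50% coinsurance on $13,192 = $6,596. OOP would hit $16,021 > $12,200, so the cap limits the patient to $12,200 − $9,425 = $2,775. Plan pays $13,192 − $2,775 = $10,417.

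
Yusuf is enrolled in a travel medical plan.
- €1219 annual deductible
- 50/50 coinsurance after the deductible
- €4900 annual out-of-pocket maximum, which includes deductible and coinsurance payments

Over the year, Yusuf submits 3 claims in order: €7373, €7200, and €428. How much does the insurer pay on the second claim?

Claim 1 (€7373): €1219 to deductible, leaving €6154; coinsurance €6154 × 50% = €3077. Traveler pays €4296; OOP now €4296. Insurer: €7373 − €4296 = €3077.
Claim 2 (€7200): deductible met; 50% of €7200 = €3600. That would push OOP to €7896, over the €4900 cap, so traveler pays €4900 − €4296 = €604. Plan pays €7200 − €604 = €6596.

€6596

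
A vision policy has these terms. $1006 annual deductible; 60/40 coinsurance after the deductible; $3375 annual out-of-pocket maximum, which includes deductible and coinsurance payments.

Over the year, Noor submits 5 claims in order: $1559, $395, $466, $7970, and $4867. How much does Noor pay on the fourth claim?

$1803.40

Claim 1 — $1559: deductible takes $1006, $553 remains; coinsurance $553 × 40% = $221.20. Member pays $1227.20; OOP now $1227.20.
Claim 2 — $395: deductible met; 40% of $395 = $158. Member owes $158 (running OOP $1385.20).
Claim 3 — $466: deductible already satisfied, so member's share is 40% × $466 = $186.40. Cost to member: $186.40. OOP to date $1571.60.
Claim 4 — $7970: 40% coinsurance on $7970 = $3188. OOP would hit $4759.60 > $3375, so the cap limits the member to $3375 − $1571.60 = $1803.40.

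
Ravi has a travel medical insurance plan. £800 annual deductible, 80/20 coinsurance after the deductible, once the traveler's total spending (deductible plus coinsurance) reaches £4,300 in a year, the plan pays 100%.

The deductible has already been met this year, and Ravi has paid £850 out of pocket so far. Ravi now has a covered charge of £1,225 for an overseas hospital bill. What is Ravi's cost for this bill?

With the deductible met, the entire £1,225 is subject to coinsurance.
Coinsurance: £1,225 × 20% = £245.
Total out-of-pocket so far would be £850 + £245 = £1,095, below the £4,300 cap — no reduction.

£245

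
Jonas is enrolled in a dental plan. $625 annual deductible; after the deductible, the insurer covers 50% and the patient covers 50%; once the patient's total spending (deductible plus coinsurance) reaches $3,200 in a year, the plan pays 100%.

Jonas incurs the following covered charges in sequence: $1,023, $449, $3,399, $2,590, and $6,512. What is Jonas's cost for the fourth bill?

$452

Claim 1 — $1,023: $625 finishes the deductible; $398 goes to coinsurance; coinsurance $398 × 50% = $199. Cost to patient: $824. OOP to date $824.
Claim 2 — $449: 50% coinsurance on $449 = $224.50. Patient owes $224.50 (running OOP $1,048.50).
Claim 3 — $3,399: 50% coinsurance on $3,399 = $1,699.50. Patient pays $1,699.50; OOP now $2,748.
Claim 4 — $2,590: 50% coinsurance on $2,590 = $1,295. OOP would hit $4,043 > $3,200, so the cap limits the patient to $3,200 − $2,748 = $452.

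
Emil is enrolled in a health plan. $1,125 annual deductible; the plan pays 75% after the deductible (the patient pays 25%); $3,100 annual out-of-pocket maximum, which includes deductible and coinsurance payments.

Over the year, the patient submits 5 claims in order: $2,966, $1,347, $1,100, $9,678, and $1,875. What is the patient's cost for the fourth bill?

Claim 1 — $2,966: $1,125 finishes the deductible; $1,841 goes to coinsurance; 25% of $1,841 = $460.25. Patient owes $1,585.25 (running OOP $1,585.25).
Claim 2 — $1,347: deductible met; 25% of $1,347 = $336.75. Patient owes $336.75 (running OOP $1,922).
Claim 3 — $1,100: deductible met; 25% of $1,100 = $275. Patient pays $275; OOP now $2,197.
Claim 4 — $9,678: deductible met; 25% of $9,678 = $2,419.50. Adding that to $2,197 gives $4,616.50, past the $3,100 cap; patient pays only $3,100 − $2,197 = $903.

$903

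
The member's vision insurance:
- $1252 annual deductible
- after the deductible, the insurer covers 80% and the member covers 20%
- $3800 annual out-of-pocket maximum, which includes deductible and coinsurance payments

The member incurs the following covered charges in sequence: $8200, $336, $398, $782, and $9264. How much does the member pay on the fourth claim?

Claim 1 ($8200): $1252 finishes the deductible; $6948 goes to coinsurance; coinsurance $6948 × 20% = $1389.60. Cost to member: $2641.60. OOP to date $2641.60.
Claim 2 ($336): 20% coinsurance on $336 = $67.20. Member pays $67.20; OOP now $2708.80.
Claim 3 ($398): 20% coinsurance on $398 = $79.60. Member owes $79.60 (running OOP $2788.40).
Claim 4 ($782): deductible already satisfied, so member's share is 20% × $782 = $156.40. Member pays $156.40; OOP now $2944.80.

$156.40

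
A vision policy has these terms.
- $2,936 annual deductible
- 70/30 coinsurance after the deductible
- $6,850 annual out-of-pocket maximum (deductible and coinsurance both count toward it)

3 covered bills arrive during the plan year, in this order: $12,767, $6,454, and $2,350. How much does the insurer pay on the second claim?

Bill 1, $12,767: $2,936 finishes the deductible; $9,831 goes to coinsurance; member's 30% is $2,949.30. Cost to member: $5,885.30. OOP to date $5,885.30. Insurer: $12,767 − $5,885.30 = $6,881.70.
Bill 2, $6,454: deductible already satisfied, so member's share is 30% × $6,454 = $1,936.20. OOP would hit $7,821.50 > $6,850, so the cap limits the member to $6,850 − $5,885.30 = $964.70. Insurer: $6,454 − $964.70 = $5,489.30.

$5,489.30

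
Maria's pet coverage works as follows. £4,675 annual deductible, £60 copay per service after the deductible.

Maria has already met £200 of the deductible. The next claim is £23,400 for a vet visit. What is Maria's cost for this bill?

£4,535

£200 of the £4,675 deductible is already met, leaving £4,475.
That leaves £23,400 − £4,475 = £18,925 for the copay.
Copay on this service: £60.
Owner responsibility: £4,475 + £60 = £4,535.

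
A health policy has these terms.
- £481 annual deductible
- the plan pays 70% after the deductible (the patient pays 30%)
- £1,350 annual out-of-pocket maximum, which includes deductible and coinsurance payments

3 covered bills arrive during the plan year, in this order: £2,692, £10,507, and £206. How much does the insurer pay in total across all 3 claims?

£12,055

Claim 1 (£2,692): £481 finishes the deductible; £2,211 goes to coinsurance; patient's 30% is £663.30. Patient pays £1,144.30; OOP now £1,144.30. Insurer: £2,692 − £1,144.30 = £1,547.70.
Claim 2 (£10,507): deductible met; 30% of £10,507 = £3,152.10. That would push OOP to £4,296.40, over the £1,350 cap, so patient pays £1,350 − £1,144.30 = £205.70. Insurer: £10,507 − £205.70 = £10,301.30.
Claim 3 (£206): 30% coinsurance on £206 = £61.80. That would push OOP to £1,411.80, over the £1,350 cap, so patient pays £1,350 − £1,350 = £0. Plan pays £206 − £0 = £206.
Insurer total: £1,547.70 + £10,301.30 + £206 = £12,055.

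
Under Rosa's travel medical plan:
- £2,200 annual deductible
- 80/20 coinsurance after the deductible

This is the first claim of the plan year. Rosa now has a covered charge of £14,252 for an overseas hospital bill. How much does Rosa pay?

The full £2,200 deductible is still open; £2,200 of this bill applies to it.
After the £2,200 deductible portion, £14,252 − £2,200 = £12,052 is subject to coinsurance.
Traveler's 20% share of £12,052 is £2,410.40.
Traveler responsibility: £2,200 + £2,410.40 = £4,610.40.

£4,610.40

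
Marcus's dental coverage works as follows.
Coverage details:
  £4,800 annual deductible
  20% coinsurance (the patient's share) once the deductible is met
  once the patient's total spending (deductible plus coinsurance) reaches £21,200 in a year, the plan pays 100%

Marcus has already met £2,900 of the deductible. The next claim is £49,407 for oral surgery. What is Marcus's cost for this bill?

£11,401.40

£2,900 of the £4,800 deductible is already met, leaving £1,900.
That leaves £49,407 − £1,900 = £47,507 for coinsurance.
Patient's 20% share of £47,507 is £9,501.40.
Patient responsibility before any cap: £1,900 + £9,501.40 = £11,401.40.
Year-to-date out-of-pocket becomes £2,900 + £11,401.40 = £14,301.40, still under the £21,200 maximum, so no cap applies.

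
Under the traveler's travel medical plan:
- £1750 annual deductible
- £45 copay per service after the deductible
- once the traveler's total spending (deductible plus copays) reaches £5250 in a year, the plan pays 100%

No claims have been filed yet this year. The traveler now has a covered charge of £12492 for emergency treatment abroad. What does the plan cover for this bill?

Nothing has been paid toward the £1750 deductible, so the first £1750 of this charge is applied there.
The remaining £10742 (= £12492 − £1750) moves to the copay.
Copay on this service: £45.
Traveler responsibility before any cap: £1750 + £45 = £1795.
Cumulative spending £0 + £1795 = £1795 stays under the £5250 maximum.
The plan picks up £12492 − £1795 = £10697.

£10697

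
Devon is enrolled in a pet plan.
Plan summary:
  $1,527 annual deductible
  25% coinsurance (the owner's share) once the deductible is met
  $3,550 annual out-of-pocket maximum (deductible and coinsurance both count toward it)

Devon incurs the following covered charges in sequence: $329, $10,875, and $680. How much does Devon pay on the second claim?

$3,221

Bill 1, $329: fully absorbed by the deductible. Owner owes $329 (running OOP $329).
Bill 2, $10,875: $1,198 to deductible, leaving $9,677; coinsurance $9,677 × 25% = $2,419.25. Deductible plus coinsurance: $1,198 + $2,419.25 = $3,617.25. OOP would hit $3,946.25 > $3,550, so the cap limits the owner to $3,550 − $329 = $3,221.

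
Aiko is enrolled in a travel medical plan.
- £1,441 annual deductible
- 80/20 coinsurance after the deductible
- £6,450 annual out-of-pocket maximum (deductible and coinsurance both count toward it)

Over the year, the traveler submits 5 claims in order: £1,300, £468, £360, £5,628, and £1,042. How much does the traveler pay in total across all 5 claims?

£2,912.40

Bill 1, £1,300: all of it applies to the deductible. Cost to traveler: £1,300. OOP to date £1,300.
Bill 2, £468: deductible takes £141, £327 remains; 20% of £327 = £65.40. Cost to traveler: £206.40. OOP to date £1,506.40.
Bill 3, £360: 20% coinsurance on £360 = £72. Cost to traveler: £72. OOP to date £1,578.40.
Bill 4, £5,628: deductible already satisfied, so traveler's share is 20% × £5,628 = £1,125.60. Traveler owes £1,125.60 (running OOP £2,704).
Bill 5, £1,042: deductible met; 20% of £1,042 = £208.40. Cost to traveler: £208.40. OOP to date £2,912.40.
Summing the traveler's payments: £1,300 + £206.40 + £72 + £1,125.60 + £208.40 = £2,912.40.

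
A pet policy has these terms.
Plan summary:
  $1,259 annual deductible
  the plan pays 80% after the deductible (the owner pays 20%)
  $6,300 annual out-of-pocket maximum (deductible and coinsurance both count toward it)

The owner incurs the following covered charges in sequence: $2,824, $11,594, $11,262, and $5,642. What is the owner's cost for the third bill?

$2,252.40

Claim 1 ($2,824): $1,259 to deductible, leaving $1,565; 20% of $1,565 = $313. Owner owes $1,572 (running OOP $1,572).
Claim 2 ($11,594): deductible met; 20% of $11,594 = $2,318.80. Cost to owner: $2,318.80. OOP to date $3,890.80.
Claim 3 ($11,262): deductible met; 20% of $11,262 = $2,252.40. Owner pays $2,252.40; OOP now $6,143.20.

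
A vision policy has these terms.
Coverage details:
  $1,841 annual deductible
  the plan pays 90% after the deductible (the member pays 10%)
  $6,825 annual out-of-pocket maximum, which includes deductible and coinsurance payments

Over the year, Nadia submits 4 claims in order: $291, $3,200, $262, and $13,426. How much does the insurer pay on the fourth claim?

$12,083.40

Claim 1 — $291: fully absorbed by the deductible. Cost to member: $291. OOP to date $291. Insurer: $291 − $291 = $0.
Claim 2 — $3,200: $1,550 to deductible, leaving $1,650; 10% of $1,650 = $165. Member pays $1,715; OOP now $2,006. Plan pays $3,200 − $1,715 = $1,485.
Claim 3 — $262: deductible met; 10% of $262 = $26.20. Member pays $26.20; OOP now $2,032.20. Plan pays $262 − $26.20 = $235.80.
Claim 4 — $13,426: deductible met; 10% of $13,426 = $1,342.60. Cost to member: $1,342.60. OOP to date $3,374.80. Plan pays $13,426 − $1,342.60 = $12,083.40.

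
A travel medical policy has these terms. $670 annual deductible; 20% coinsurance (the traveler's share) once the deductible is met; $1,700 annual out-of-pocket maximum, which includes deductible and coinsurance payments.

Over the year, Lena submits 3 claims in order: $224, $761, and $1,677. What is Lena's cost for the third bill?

#1 ($224): fully absorbed by the deductible. Traveler pays $224; OOP now $224.
#2 ($761): deductible takes $446, $315 remains; traveler's 20% is $63. Cost to traveler: $509. OOP to date $733.
#3 ($1,677): 20% coinsurance on $1,677 = $335.40. Cost to traveler: $335.40. OOP to date $1,068.40.

$335.40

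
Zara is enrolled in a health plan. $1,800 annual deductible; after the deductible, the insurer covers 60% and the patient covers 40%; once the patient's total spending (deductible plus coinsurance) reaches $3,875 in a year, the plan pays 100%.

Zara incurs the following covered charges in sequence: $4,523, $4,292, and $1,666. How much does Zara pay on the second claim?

$985.80

Claim 1 ($4,523): $1,800 finishes the deductible; $2,723 goes to coinsurance; patient's 40% is $1,089.20. Patient pays $2,889.20; OOP now $2,889.20.
Claim 2 ($4,292): deductible already satisfied, so patient's share is 40% × $4,292 = $1,716.80. OOP would hit $4,606 > $3,875, so the cap limits the patient to $3,875 − $2,889.20 = $985.80.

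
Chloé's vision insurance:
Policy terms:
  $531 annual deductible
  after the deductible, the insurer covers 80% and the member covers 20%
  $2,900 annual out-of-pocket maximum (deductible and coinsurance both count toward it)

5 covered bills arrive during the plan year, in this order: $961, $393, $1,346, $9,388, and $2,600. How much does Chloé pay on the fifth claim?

$57.60

Claim 1 ($961): $531 finishes the deductible; $430 goes to coinsurance; coinsurance $430 × 20% = $86. Member owes $617 (running OOP $617).
Claim 2 ($393): deductible already satisfied, so member's share is 20% × $393 = $78.60. Cost to member: $78.60. OOP to date $695.60.
Claim 3 ($1,346): deductible already satisfied, so member's share is 20% × $1,346 = $269.20. Cost to member: $269.20. OOP to date $964.80.
Claim 4 ($9,388): deductible met; 20% of $9,388 = $1,877.60. Member owes $1,877.60 (running OOP $2,842.40).
Claim 5 ($2,600): deductible met; 20% of $2,600 = $520. OOP would hit $3,362.40 > $2,900, so the cap limits the member to $2,900 − $2,842.40 = $57.60.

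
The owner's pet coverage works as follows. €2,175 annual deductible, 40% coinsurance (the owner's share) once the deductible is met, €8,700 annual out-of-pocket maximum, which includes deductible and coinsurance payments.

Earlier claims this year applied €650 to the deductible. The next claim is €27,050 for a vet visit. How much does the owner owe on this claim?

Deductible still to meet: €2,175 − €650 = €1,525.
The remaining €25,525 (= €27,050 − €1,525) moves to coinsurance.
Owner's 40% share of €25,525 is €10,210.
That puts the owner's cost at €1,525 + €10,210 = €11,735 before any cap.
That would bring total out-of-pocket to €12,385, past the €8,700 cap. The owner is capped at €8,700 − €650 = €8,050 on this claim.

€8,050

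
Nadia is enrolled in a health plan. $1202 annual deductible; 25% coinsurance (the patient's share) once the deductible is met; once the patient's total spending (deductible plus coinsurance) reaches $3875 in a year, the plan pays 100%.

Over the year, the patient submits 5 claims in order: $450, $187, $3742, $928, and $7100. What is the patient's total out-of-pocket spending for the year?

#1 ($450): entire amount goes to the deductible. Cost to patient: $450. OOP to date $450.
#2 ($187): all of it applies to the deductible. Patient pays $187; OOP now $637.
#3 ($3742): $565 to deductible, leaving $3177; patient's 25% is $794.25. Patient pays $1359.25; OOP now $1996.25.
#4 ($928): deductible met; 25% of $928 = $232. Patient pays $232; OOP now $2228.25.
#5 ($7100): 25% coinsurance on $7100 = $1775. That would push OOP to $4003.25, over the $3875 cap, so patient pays $3875 − $2228.25 = $1646.75.
Total paid by the patient: $450 + $187 + $1359.25 + $232 + $1646.75 = $3875.

$3875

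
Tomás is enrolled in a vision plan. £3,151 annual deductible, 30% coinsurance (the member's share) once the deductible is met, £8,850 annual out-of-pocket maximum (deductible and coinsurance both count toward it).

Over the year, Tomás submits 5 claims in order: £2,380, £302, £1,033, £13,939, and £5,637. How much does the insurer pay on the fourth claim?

Claim 1 — £2,380: all of it applies to the deductible. Member pays £2,380; OOP now £2,380. Plan pays £2,380 − £2,380 = £0.
Claim 2 — £302: fully absorbed by the deductible. Cost to member: £302. OOP to date £2,682. Plan pays £302 − £302 = £0.
Claim 3 — £1,033: £469 to deductible, leaving £564; coinsurance £564 × 30% = £169.20. Member owes £638.20 (running OOP £3,320.20). Insurer: £1,033 − £638.20 = £394.80.
Claim 4 — £13,939: 30% coinsurance on £13,939 = £4,181.70. Member owes £4,181.70 (running OOP £7,501.90). Insurer: £13,939 − £4,181.70 = £9,757.30.

£9,757.30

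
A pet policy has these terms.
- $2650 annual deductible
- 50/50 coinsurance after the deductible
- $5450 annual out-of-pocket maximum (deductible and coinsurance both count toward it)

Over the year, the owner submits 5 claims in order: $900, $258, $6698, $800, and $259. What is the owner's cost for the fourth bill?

$197

Claim 1 — $900: fully absorbed by the deductible. Cost to owner: $900. OOP to date $900.
Claim 2 — $258: fully absorbed by the deductible. Owner owes $258 (running OOP $1158).
Claim 3 — $6698: $1492 to deductible, leaving $5206; coinsurance $5206 × 50% = $2603. Owner owes $4095 (running OOP $5253).
Claim 4 — $800: deductible already satisfied, so owner's share is 50% × $800 = $400. OOP would hit $5653 > $5450, so the cap limits the owner to $5450 − $5253 = $197.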